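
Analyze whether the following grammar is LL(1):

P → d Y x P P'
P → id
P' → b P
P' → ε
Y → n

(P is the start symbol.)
A grammar is LL(1) if for each non-terminal N with multiple productions, the predict sets of those productions are pairwise disjoint, where PREDICT(N → α) = (FIRST(α) \ {ε}) ∪ (FOLLOW(N) if α ⇒* ε).

Relevant sets:
  FOLLOW(P') = { $, 'b' }

For P:
  PREDICT(P → d Y x P P') = { 'd' }
  PREDICT(P → id) = { 'id' }
For P':
  PREDICT(P' → b P) = { 'b' }
  PREDICT(P' → ε) = { $, 'b' }
Y has a single production, so nothing to check there.

Conflict found: Predict set conflict for P': { 'b' }
The grammar is NOT LL(1).

Answer: No. Predict set conflict for P': { 'b' }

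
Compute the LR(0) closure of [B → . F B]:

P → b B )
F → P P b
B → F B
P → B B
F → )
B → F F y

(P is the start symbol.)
Start with: [B → . F B]
  [B → . F B] has the dot before F: add [F → . P P b], [F → . )]
  [F → . P P b] has the dot before P: add [P → . b B )], [P → . B B]
  [P → . B B] has the dot before B: add [B → . F F y]
No further items can be added.

CLOSURE = { [B → . F B], [B → . F F y], [F → . )], [F → . P P b], [P → . B B], [P → . b B )] }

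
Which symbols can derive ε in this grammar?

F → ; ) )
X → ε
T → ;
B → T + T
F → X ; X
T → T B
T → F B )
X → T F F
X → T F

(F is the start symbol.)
{ 'X' }

ε-productions: X → ε
So X is immediately nullable.
No further non-terminal can be added: every production for the remaining non-terminals contains a terminal or a non-nullable non-terminal.
Nullable = { 'X' }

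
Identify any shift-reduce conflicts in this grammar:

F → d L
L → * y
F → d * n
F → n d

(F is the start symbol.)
A shift-reduce conflict occurs when an LR(0) state has both:
  - a complete (reduce) item [A → α .] (dot at the end), and
  - a shift item [B → β . c γ] (dot before a terminal).

Augment with F' → F and build the canonical LR(0) collection (I0 = CLOSURE({[F' → . F]}), then GOTO on every symbol after a dot until no new states appear). It has 9 states:
  I0: { [F → . d * n], [F → . d L], [F → . n d], [F' → . F] }  — shift
  I1: { [F' → F .] }  — accept
  I2: { [F → d . * n], [F → d . L], [L → . * y] }  — shift
  I3: { [F → n . d] }  — shift
  I4: { [F → n d .] }  — reduce
  I5: { [F → d * . n], [L → * . y] }  — shift
  I6: { [F → d L .] }  — reduce
  I7: { [F → d * n .] }  — reduce
  I8: { [L → * y .] }  — reduce

No state contains both a complete item and a shift item.

Answer: No shift-reduce conflicts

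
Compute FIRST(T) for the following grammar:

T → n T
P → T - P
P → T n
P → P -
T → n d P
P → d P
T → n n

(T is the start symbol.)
From T → n T:
  - n is a terminal: add 'n' and stop
From T → n d P:
  - n is a terminal: add 'n' and stop
From T → n n:
  - n is a terminal: add 'n' and stop

Collecting: FIRST(T) = { 'n' }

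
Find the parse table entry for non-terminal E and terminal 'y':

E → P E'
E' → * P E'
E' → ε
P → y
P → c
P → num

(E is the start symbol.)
To find M[E, 'y'], we find productions for E where 'y' is in the predict set (PREDICT(N → α) = (FIRST(α) \ {ε}) ∪ (FOLLOW(N) if α ⇒* ε)).

Relevant sets:
  FIRST(P) = { 'c', 'num', 'y' }

E → P E': PREDICT = { 'c', 'num', 'y' }
  'y' is in predict set, so this production goes in M[E, 'y']

M[E, 'y'] = E → P E'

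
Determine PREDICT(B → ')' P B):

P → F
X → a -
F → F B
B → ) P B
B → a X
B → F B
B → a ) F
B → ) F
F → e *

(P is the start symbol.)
PREDICT(B → ')' P B) = (FIRST(RHS) \ {ε}) ∪ (FOLLOW(B) if ε ∈ FIRST(RHS), i.e. RHS ⇒* ε)
FIRST(')' P B) = { ')' }
ε ∉ FIRST(')' P B), so FOLLOW(B) is not added.
PREDICT(B → ')' P B) = { ')' }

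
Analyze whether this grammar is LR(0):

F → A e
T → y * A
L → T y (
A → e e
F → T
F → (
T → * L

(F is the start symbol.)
Yes, the grammar is LR(0)

A grammar is LR(0) if no state in the canonical LR(0) collection has:
  - both a shift item (dot before a terminal) and a complete item (shift-reduce conflict), or
  - two or more complete items (reduce-reduce conflict; the accept item [F' → F .] counts as a complete item here).

Augment with F' → F and build the canonical LR(0) collection (I0 = CLOSURE({[F' → . F]}), then GOTO on every symbol after a dot until no new states appear). It has 16 states:
  I0: { [A → . e e], [F → . (], [F → . A e], [F → . T], [F' → . F], [T → . * L], [T → . y * A] }  — shift
  I1: { [F → ( .] }  — reduce
  I2: { [L → . T y (], [T → * . L], [T → . * L], [T → . y * A] }  — shift
  I3: { [F → A . e] }  — shift
  I4: { [F' → F .] }  — accept
  I5: { [F → T .] }  — reduce
  I6: { [A → e . e] }  — shift
  I7: { [T → y . * A] }  — shift
  I8: { [A → . e e], [T → y * . A] }  — shift
  I9: { [T → y * A .] }  — reduce
  I10: { [A → e e .] }  — reduce
  I11: { [F → A e .] }  — reduce
  I12: { [T → * L .] }  — reduce
  I13: { [L → T . y (] }  — shift
  I14: { [L → T y . (] }  — shift
  I15: { [L → T y ( .] }  — reduce

Every state is either a pure shift/goto state or contains exactly one complete item and nothing to shift — no conflicts. The grammar is LR(0).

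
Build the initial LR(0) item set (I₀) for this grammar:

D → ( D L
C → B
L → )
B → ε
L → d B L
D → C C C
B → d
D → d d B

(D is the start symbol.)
First, augment the grammar with D' → D
I₀ = CLOSURE({ [D' → . D] }):
  [D' → . D] has the dot before D: add [D → . ( D L], [D → . C C C], [D → . d d B]
  [D → . C C C] has the dot before C: add [C → . B]
  [C → . B] has the dot before B: add [B → .], [B → . d]
No further items can be added.

I₀ = { [B → . d], [B → .], [C → . B], [D → . ( D L], [D → . C C C], [D → . d d B], [D' → . D] }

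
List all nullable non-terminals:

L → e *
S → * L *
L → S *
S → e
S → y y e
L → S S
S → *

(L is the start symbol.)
None

There are no ε-productions, so no non-terminal can derive ε.
No non-terminals are nullable.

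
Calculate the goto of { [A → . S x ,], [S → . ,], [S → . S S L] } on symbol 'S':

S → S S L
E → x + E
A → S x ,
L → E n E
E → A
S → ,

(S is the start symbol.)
{ [A → S . x ,], [S → . ,], [S → . S S L], [S → S . S L] }

GOTO(I, 'S') = CLOSURE({ [A → αX.β] : [A → α.Xβ] ∈ I, X = 'S' })

Items with dot before 'S', with the dot advanced:
  [A → . S x ,] → [A → S . x ,]
  [S → . S S L] → [S → S . S L]
Closure of the advanced items:
  [S → S . S L] has the dot before S: add [S → . S S L], [S → . ,]

GOTO = { [A → S . x ,], [S → . ,], [S → . S S L], [S → S . S L] }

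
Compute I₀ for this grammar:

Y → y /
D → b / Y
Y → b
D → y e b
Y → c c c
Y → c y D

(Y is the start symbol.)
{ [Y → . b], [Y → . c c c], [Y → . c y D], [Y → . y /], [Y' → . Y] }

First, augment the grammar with Y' → Y
I₀ = CLOSURE({ [Y' → . Y] }):
  [Y' → . Y] has the dot before Y: add [Y → . y /], [Y → . b], [Y → . c c c], [Y → . c y D]
No further items can be added.

I₀ = { [Y → . b], [Y → . c c c], [Y → . c y D], [Y → . y /], [Y' → . Y] }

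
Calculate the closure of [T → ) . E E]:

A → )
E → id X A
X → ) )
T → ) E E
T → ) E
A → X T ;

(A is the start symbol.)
{ [E → . id X A], [T → ) . E E] }

To compute CLOSURE, for each item [A → α.Bβ] where B is a non-terminal, add [B → .γ] for all productions B → γ; repeat for the newly added items until nothing changes.

Start with: [T → ) . E E]
  [T → ) . E E] has the dot before E: add [E → . id X A]
No further items can be added.

CLOSURE = { [E → . id X A], [T → ) . E E] }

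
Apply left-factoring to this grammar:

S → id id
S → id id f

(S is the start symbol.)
Left-factoring transforms A → αβ₁ | αβ₂ into A → αA' and A' → β₁ | β₂
(α is the longest common prefix among the alternatives). Repeat until
no nonterminal has two alternatives with a common prefix.

Round 1: S has alternatives sharing prefix 'id id'. Introduce S': S → id id S'
  Add: S' → ε
  Add: S' → f

No remaining common prefixes — done.

Resulting grammar:
S → id id S'
S' → ε
S' → f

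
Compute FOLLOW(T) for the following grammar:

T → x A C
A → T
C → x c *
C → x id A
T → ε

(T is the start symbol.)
{ $, 'x' }

To compute FOLLOW(T), find every occurrence of T on a right-hand side N → α T β: add FIRST(β) \ {ε}, and if β is empty or nullable also add FOLLOW(N). Iterate to a fixed point.

T is the start symbol, so $ ∈ FOLLOW(T).
In A → T: T is at the end, add FOLLOW(A)

The FOLLOW sets referred to above (computed the same way, to a fixed point):
  FOLLOW(A) = { $, 'x' }

Taking the union: FOLLOW(T) = { $, 'x' }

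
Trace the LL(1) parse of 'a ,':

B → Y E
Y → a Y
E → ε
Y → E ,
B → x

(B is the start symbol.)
LL(1) parsing maintains a stack (initially the start symbol over $) and the input. At each step: if the stack top is a terminal, match it against the current input token; if it is a non-terminal N, replace it with the RHS of M[N, lookahead] (the unique production whose predict set contains the lookahead).

Stack is shown with the top on the left.

Stack    Input  Action
----------------------
B $      a , $  output B → Y E
Y E $    a , $  output Y → a Y
a Y E $  a , $  match 'a'
Y E $    , $    output Y → E ,
E , E $  , $    output E → ε
, E $    , $    match ','
E $      $      output E → ε
$        $      accept

The string is accepted.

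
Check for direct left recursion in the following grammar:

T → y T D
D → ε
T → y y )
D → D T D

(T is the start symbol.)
Direct left recursion occurs when N → N α for some non-terminal N (the right-hand side begins with the left-hand side itself).

T → y T D: starts with y
D → ε: starts with ε
T → y y ): starts with y
D → D T D: LEFT RECURSIVE (starts with D)

The grammar has direct left recursion on: D.

Answer: Yes, D is left-recursive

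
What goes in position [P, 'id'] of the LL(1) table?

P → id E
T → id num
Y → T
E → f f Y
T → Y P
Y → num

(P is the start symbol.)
P → id E

To find M[P, 'id'], we find productions for P where 'id' is in the predict set (PREDICT(N → α) = (FIRST(α) \ {ε}) ∪ (FOLLOW(N) if α ⇒* ε)).

P → id E: PREDICT = { 'id' }
  'id' is in predict set, so this production goes in M[P, 'id']

M[P, 'id'] = P → id E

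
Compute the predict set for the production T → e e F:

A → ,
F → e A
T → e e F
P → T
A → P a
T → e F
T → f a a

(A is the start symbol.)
PREDICT(T → e e F) = (FIRST(RHS) \ {ε}) ∪ (FOLLOW(T) if ε ∈ FIRST(RHS), i.e. RHS ⇒* ε)
FIRST(e e F) = { 'e' }
ε ∉ FIRST(e e F), so FOLLOW(T) is not added.
PREDICT(T → e e F) = { 'e' }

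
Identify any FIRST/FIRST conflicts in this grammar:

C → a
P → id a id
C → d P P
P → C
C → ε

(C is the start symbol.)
A FIRST/FIRST conflict occurs when two productions N → α and N → β for the same non-terminal have FIRST(α) ∩ FIRST(β) ≠ ∅ (with ε ∈ FIRST of a nullable right-hand side, so two nullable alternatives also conflict).

FIRST sets of the non-terminals at (or reachable through a nullable prefix from) the front of some alternative:
  FIRST(C) = { 'a', 'd', ε }

Productions for C:
  C → a: FIRST = { 'a' }
  C → d P P: FIRST = { 'd' }
  C → ε: FIRST = { ε }
Productions for P:
  P → id a id: FIRST = { 'id' }
  P → C: FIRST = { 'a', 'd', ε }

All alternatives of each non-terminal have pairwise disjoint FIRST sets.

Answer: No FIRST/FIRST conflicts.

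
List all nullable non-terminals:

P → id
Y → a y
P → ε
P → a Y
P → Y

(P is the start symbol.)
{ 'P' }

ε-productions: P → ε
So P is immediately nullable.
No further non-terminal can be added: every production for the remaining non-terminals contains a terminal or a non-nullable non-terminal.
Nullable = { 'P' }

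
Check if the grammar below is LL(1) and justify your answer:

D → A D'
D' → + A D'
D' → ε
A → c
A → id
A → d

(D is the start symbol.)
A grammar is LL(1) if for each non-terminal N with multiple productions, the predict sets of those productions are pairwise disjoint, where PREDICT(N → α) = (FIRST(α) \ {ε}) ∪ (FOLLOW(N) if α ⇒* ε).

Relevant sets:
  FOLLOW(D') = { $ }

For D':
  PREDICT(D' → '+' A D') = { '+' }
  PREDICT(D' → ε) = { $ }
For A:
  PREDICT(A → c) = { 'c' }
  PREDICT(A → id) = { 'id' }
  PREDICT(A → d) = { 'd' }
D has a single production, so nothing to check there.

All predict sets are disjoint. The grammar IS LL(1).

Answer: Yes, the grammar is LL(1).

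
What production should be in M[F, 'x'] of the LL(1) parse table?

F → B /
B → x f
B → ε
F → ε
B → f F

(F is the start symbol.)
To find M[F, 'x'], we find productions for F where 'x' is in the predict set (PREDICT(N → α) = (FIRST(α) \ {ε}) ∪ (FOLLOW(N) if α ⇒* ε)).

Relevant sets:
  FIRST(B) = { 'f', 'x', ε }
  FOLLOW(F) = { $, '/' }

F → B /: PREDICT = { '/', 'f', 'x' }
  'x' is in predict set, so this production goes in M[F, 'x']
F → ε: PREDICT = { $, '/' }

M[F, 'x'] = F → B /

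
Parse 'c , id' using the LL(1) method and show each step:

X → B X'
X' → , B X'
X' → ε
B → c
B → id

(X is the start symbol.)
Stack is shown with the top on the left.

Stack     Input     Action
--------------------------
X $       c , id $  output X → B X'
B X' $    c , id $  output B → c
c X' $    c , id $  match 'c'
X' $      , id $    output X' → , B X'
, B X' $  , id $    match ','
B X' $    id $      output B → id
id X' $   id $      match 'id'
X' $      $         output X' → ε
$         $         accept

The string is accepted.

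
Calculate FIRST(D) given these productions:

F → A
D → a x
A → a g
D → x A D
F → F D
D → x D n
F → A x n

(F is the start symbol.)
From D → a x:
  - a is a terminal: add 'a' and stop
From D → x A D:
  - x is a terminal: add 'x' and stop
From D → x D n:
  - x is a terminal: add 'x' and stop

Collecting: FIRST(D) = { 'a', 'x' }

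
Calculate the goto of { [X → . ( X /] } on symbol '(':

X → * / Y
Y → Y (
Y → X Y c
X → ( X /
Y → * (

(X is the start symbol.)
{ [X → ( . X /], [X → . ( X /], [X → . * / Y] }

GOTO(I, '(') = CLOSURE({ [A → αX.β] : [A → α.Xβ] ∈ I, X = '(' })

Items with dot before '(', with the dot advanced:
  [X → . ( X /] → [X → ( . X /]
Closure of the advanced items:
  [X → ( . X /] has the dot before X: add [X → . * / Y], [X → . ( X /]

GOTO = { [X → ( . X /], [X → . ( X /], [X → . * / Y] }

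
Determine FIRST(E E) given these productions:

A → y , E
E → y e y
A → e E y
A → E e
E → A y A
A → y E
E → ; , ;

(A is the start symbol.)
FIRST sets of the non-terminals involved (from the grammar, by fixed-point iteration):
  FIRST(E) = { ';', 'e', 'y' }

To compute FIRST(E E), process the symbols left to right:
Symbol E is a non-terminal. Add FIRST(E) \ {ε} = { ';', 'e', 'y' }
E is not nullable (ε ∉ FIRST(E)), so stop here.
FIRST(E E) = { ';', 'e', 'y' }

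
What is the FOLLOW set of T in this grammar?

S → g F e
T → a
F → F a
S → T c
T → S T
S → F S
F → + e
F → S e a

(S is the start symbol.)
{ 'c' }

To compute FOLLOW(T), find every occurrence of T on a right-hand side N → α T β: add FIRST(β) \ {ε}, and if β is empty or nullable also add FOLLOW(N). Iterate to a fixed point.

In S → T c: T is followed by c, add FIRST(c) \ {ε} = { 'c' }
In T → S T: T is at the end; this adds FOLLOW(T) to itself — nothing new

Taking the union: FOLLOW(T) = { 'c' }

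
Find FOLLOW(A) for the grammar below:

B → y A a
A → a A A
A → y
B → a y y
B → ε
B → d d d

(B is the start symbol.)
In B → y A a: A is followed by a, add FIRST(a) \ {ε} = { 'a' }
In A → a A A: A is followed by A, add FIRST(A) \ {ε} = { 'a', 'y' }
In A → a A A: A is at the end; this adds FOLLOW(A) to itself — nothing new

Taking the union: FOLLOW(A) = { 'a', 'y' }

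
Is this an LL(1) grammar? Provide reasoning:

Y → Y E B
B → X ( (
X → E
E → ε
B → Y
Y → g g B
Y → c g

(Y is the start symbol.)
No. Predict set conflict for Y: { 'g' }

A grammar is LL(1) if for each non-terminal N with multiple productions, the predict sets of those productions are pairwise disjoint, where PREDICT(N → α) = (FIRST(α) \ {ε}) ∪ (FOLLOW(N) if α ⇒* ε).

Relevant sets:
  FIRST(Y) = { 'c', 'g' }
  FIRST(X) = { ε }

For Y:
  PREDICT(Y → Y E B) = { 'c', 'g' }
  PREDICT(Y → g g B) = { 'g' }
  PREDICT(Y → c g) = { 'c' }
For B:
  PREDICT(B → X '(' '(') = { '(' }
  PREDICT(B → Y) = { 'c', 'g' }
X, E have a single production, so nothing to check there.

Conflict found: Predict set conflict for Y: { 'g' }
The grammar is NOT LL(1).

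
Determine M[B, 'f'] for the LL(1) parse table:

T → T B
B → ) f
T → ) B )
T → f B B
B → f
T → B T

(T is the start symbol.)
To find M[B, 'f'], we find productions for B where 'f' is in the predict set (PREDICT(N → α) = (FIRST(α) \ {ε}) ∪ (FOLLOW(N) if α ⇒* ε)).

B → ) f: PREDICT = { ')' }
B → f: PREDICT = { 'f' }
  'f' is in predict set, so this production goes in M[B, 'f']

M[B, 'f'] = B → f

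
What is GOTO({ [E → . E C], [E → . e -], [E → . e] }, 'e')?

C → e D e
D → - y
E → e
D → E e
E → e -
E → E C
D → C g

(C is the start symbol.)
{ [E → e . -], [E → e .] }

GOTO(I, 'e') = CLOSURE({ [A → αX.β] : [A → α.Xβ] ∈ I, X = 'e' })

Items with dot before 'e', with the dot advanced:
  [E → . e] → [E → e .]
  [E → . e -] → [E → e . -]
Closure adds nothing (no advanced item has the dot before a non-terminal).

GOTO = { [E → e . -], [E → e .] }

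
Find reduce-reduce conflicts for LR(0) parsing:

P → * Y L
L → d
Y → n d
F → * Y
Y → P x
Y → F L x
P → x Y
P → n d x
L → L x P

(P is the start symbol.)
No reduce-reduce conflicts

Augment with P' → P and build the canonical LR(0) collection (I0 = CLOSURE({[P' → . P]}), then GOTO on every symbol after a dot until no new states appear). It has 22 states:
  I0: { [P → . * Y L], [P → . n d x], [P → . x Y], [P' → . P] }  — shift
  I1: { [F → . * Y], [P → * . Y L], [P → . * Y L], [P → . n d x], [P → . x Y], [Y → . F L x], [Y → . P x], [Y → . n d] }  — shift
  I2: { [P' → P .] }  — accept
  I3: { [P → n . d x] }  — shift
  I4: { [F → . * Y], [P → . * Y L], [P → . n d x], [P → . x Y], [P → x . Y], [Y → . F L x], [Y → . P x], [Y → . n d] }  — shift
  I5: { [F → * . Y], [F → . * Y], [P → * . Y L], [P → . * Y L], [P → . n d x], [P → . x Y], [Y → . F L x], [Y → . P x], [Y → . n d] }  — shift
  I6: { [L → . L x P], [L → . d], [Y → F . L x] }  — shift
  I7: { [Y → P . x] }  — shift
  I8: { [P → x Y .] }  — reduce
  I9: { [P → n . d x], [Y → n . d] }  — shift
  I10: { [P → n d . x], [Y → n d .] }  — shift, reduce
  I11: { [P → n d x .] }  — reduce
  I12: { [Y → P x .] }  — reduce
  I13: { [L → L . x P], [Y → F L . x] }  — shift
  I14: { [L → d .] }  — reduce
  I15: { [L → L x . P], [P → . * Y L], [P → . n d x], [P → . x Y], [Y → F L x .] }  — shift, reduce
  I16: { [L → L x P .] }  — reduce
  I17: { [F → * Y .], [L → . L x P], [L → . d], [P → * Y . L] }  — shift, reduce
  I18: { [L → L . x P], [P → * Y L .] }  — shift, reduce
  I19: { [L → L x . P], [P → . * Y L], [P → . n d x], [P → . x Y] }  — shift
  I20: { [P → n d . x] }  — shift
  I21: { [L → . L x P], [L → . d], [P → * Y . L] }  — shift

No state contains more than one complete item.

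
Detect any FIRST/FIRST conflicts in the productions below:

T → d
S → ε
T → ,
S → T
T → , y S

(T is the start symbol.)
FIRST sets of the non-terminals at (or reachable through a nullable prefix from) the front of some alternative:
  FIRST(T) = { ',', 'd' }

Productions for T:
  T → d: FIRST = { 'd' }
  T → ,: FIRST = { ',' }
  T → , y S: FIRST = { ',' }
Productions for S:
  S → ε: FIRST = { ε }
  S → T: FIRST = { ',', 'd' }

Conflict for T: T → , and T → , y S
  Overlap: { ',' }

Answer: Yes. T → ',' / T → ',' y S on { ',' }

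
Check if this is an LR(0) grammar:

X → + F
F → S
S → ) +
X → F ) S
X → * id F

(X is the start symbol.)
Yes, the grammar is LR(0)

A grammar is LR(0) if no state in the canonical LR(0) collection has:
  - both a shift item (dot before a terminal) and a complete item (shift-reduce conflict), or
  - two or more complete items (reduce-reduce conflict; the accept item [X' → X .] counts as a complete item here).

Augment with X' → X and build the canonical LR(0) collection (I0 = CLOSURE({[X' → . X]}), then GOTO on every symbol after a dot until no new states appear). It has 13 states:
  I0: { [F → . S], [S → . ) +], [X → . * id F], [X → . + F], [X → . F ) S], [X' → . X] }  — shift
  I1: { [S → ) . +] }  — shift
  I2: { [X → * . id F] }  — shift
  I3: { [F → . S], [S → . ) +], [X → + . F] }  — shift
  I4: { [X → F . ) S] }  — shift
  I5: { [F → S .] }  — reduce
  I6: { [X' → X .] }  — accept
  I7: { [S → . ) +], [X → F ) . S] }  — shift
  I8: { [X → F ) S .] }  — reduce
  I9: { [X → + F .] }  — reduce
  I10: { [F → . S], [S → . ) +], [X → * id . F] }  — shift
  I11: { [X → * id F .] }  — reduce
  I12: { [S → ) + .] }  — reduce

Every state is either a pure shift/goto state or contains exactly one complete item and nothing to shift — no conflicts. The grammar is LR(0).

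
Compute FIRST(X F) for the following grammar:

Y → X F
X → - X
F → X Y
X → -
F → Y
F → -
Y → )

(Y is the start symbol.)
FIRST sets of the non-terminals involved (from the grammar, by fixed-point iteration):
  FIRST(X) = { '-' }

To compute FIRST(X F), process the symbols left to right:
Symbol X is a non-terminal. Add FIRST(X) \ {ε} = { '-' }
X is not nullable (ε ∉ FIRST(X)), so stop here.
FIRST(X F) = { '-' }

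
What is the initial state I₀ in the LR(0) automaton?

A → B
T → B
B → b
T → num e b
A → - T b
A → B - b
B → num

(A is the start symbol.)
{ [A → . - T b], [A → . B - b], [A → . B], [A' → . A], [B → . b], [B → . num] }

First, augment the grammar with A' → A
I₀ = CLOSURE({ [A' → . A] }):
  [A' → . A] has the dot before A: add [A → . B], [A → . - T b], [A → . B - b]
  [A → . B] has the dot before B: add [B → . b], [B → . num]
No further items can be added.

I₀ = { [A → . - T b], [A → . B - b], [A → . B], [A' → . A], [B → . b], [B → . num] }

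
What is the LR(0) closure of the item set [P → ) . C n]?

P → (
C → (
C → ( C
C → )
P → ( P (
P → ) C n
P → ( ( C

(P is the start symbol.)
Start with: [P → ) . C n]
  [P → ) . C n] has the dot before C: add [C → . (], [C → . ( C], [C → . )]
No further items can be added.

CLOSURE = { [C → . ( C], [C → . (], [C → . )], [P → ) . C n] }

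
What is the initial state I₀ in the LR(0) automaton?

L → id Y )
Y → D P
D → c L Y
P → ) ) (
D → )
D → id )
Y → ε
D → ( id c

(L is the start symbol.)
{ [L → . id Y )], [L' → . L] }

First, augment the grammar with L' → L
I₀ = CLOSURE({ [L' → . L] }):
  [L' → . L] has the dot before L: add [L → . id Y )]
No further items can be added.

I₀ = { [L → . id Y )], [L' → . L] }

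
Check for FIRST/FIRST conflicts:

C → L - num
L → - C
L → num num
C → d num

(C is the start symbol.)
FIRST sets of the non-terminals at (or reachable through a nullable prefix from) the front of some alternative:
  FIRST(L) = { '-', 'num' }

Productions for C:
  C → L - num: FIRST = { '-', 'num' }
  C → d num: FIRST = { 'd' }
Productions for L:
  L → - C: FIRST = { '-' }
  L → num num: FIRST = { 'num' }

All alternatives of each non-terminal have pairwise disjoint FIRST sets.

Answer: No FIRST/FIRST conflicts.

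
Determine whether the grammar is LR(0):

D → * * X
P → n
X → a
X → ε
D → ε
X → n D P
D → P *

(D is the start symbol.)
No. Shift-reduce conflict between [D → .] and [D → . * * X]

Augment with D' → D and build the canonical LR(0) collection (I0 = CLOSURE({[D' → . D]}), then GOTO on every symbol after a dot until no new states appear). It has 12 states:
  I0: { [D → . * * X], [D → . P *], [D → .], [D' → . D], [P → . n] }  — shift, reduce
  I1: { [D → * . * X] }  — shift
  I2: { [D' → D .] }  — accept
  I3: { [D → P . *] }  — shift
  I4: { [P → n .] }  — reduce
  I5: { [D → P * .] }  — reduce
  I6: { [D → * * . X], [X → . a], [X → . n D P], [X → .] }  — shift, reduce
  I7: { [D → * * X .] }  — reduce
  I8: { [X → a .] }  — reduce
  I9: { [D → . * * X], [D → . P *], [D → .], [P → . n], [X → n . D P] }  — shift, reduce
  I10: { [P → . n], [X → n D . P] }  — shift
  I11: { [X → n D P .] }  — reduce

Conflict in state I0:
  Shift-reduce conflict between [D → .] and [D → . * * X]
So the grammar is NOT LR(0).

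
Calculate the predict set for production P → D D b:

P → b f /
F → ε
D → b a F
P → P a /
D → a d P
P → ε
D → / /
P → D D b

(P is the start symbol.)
{ '/', 'a', 'b' }

PREDICT(P → D D b) = (FIRST(RHS) \ {ε}) ∪ (FOLLOW(P) if ε ∈ FIRST(RHS), i.e. RHS ⇒* ε)
FIRST(D) = { '/', 'a', 'b' }
FIRST(D D b) = { '/', 'a', 'b' }
ε ∉ FIRST(D D b), so FOLLOW(P) is not added.
PREDICT(P → D D b) = { '/', 'a', 'b' }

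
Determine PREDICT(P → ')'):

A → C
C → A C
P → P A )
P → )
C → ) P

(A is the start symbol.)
PREDICT(P → ')') = (FIRST(RHS) \ {ε}) ∪ (FOLLOW(P) if ε ∈ FIRST(RHS), i.e. RHS ⇒* ε)
FIRST(')') = { ')' }
ε ∉ FIRST(')'), so FOLLOW(P) is not added.
PREDICT(P → ')') = { ')' }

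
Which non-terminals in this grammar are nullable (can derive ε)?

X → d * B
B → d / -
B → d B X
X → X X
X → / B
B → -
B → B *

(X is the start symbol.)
There are no ε-productions, so no non-terminal can derive ε.
No non-terminals are nullable.

Answer: None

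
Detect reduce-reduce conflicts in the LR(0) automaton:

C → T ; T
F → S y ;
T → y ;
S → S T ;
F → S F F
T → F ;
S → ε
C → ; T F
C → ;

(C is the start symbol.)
A reduce-reduce conflict occurs when an LR(0) state has two complete items [A → α .] and [B → β .] — both call for a reduction, and with no lookahead the parser cannot choose between them.

Augment with C' → C and build the canonical LR(0) collection (I0 = CLOSURE({[C' → . C]}), then GOTO on every symbol after a dot until no new states appear). It has 19 states:
  I0: { [C → . ; T F], [C → . ;], [C → . T ; T], [C' → . C], [F → . S F F], [F → . S y ;], [S → . S T ;], [S → .], [T → . F ;], [T → . y ;] }  — shift, reduce
  I1: { [C → ; . T F], [C → ; .], [F → . S F F], [F → . S y ;], [S → . S T ;], [S → .], [T → . F ;], [T → . y ;] }  — shift, 2 reduces
  I2: { [C' → C .] }  — accept
  I3: { [T → F . ;] }  — shift
  I4: { [F → . S F F], [F → . S y ;], [F → S . F F], [F → S . y ;], [S → . S T ;], [S → .], [S → S . T ;], [T → . F ;], [T → . y ;] }  — shift, reduce
  I5: { [C → T . ; T] }  — shift
  I6: { [T → y . ;] }  — shift
  I7: { [T → y ; .] }  — reduce
  I8: { [C → T ; . T], [F → . S F F], [F → . S y ;], [S → . S T ;], [S → .], [T → . F ;], [T → . y ;] }  — shift, reduce
  I9: { [C → T ; T .] }  — reduce
  I10: { [F → . S F F], [F → . S y ;], [F → S F . F], [S → . S T ;], [S → .], [T → F . ;] }  — shift, reduce
  I11: { [S → S T . ;] }  — shift
  I12: { [F → S y . ;], [T → y . ;] }  — shift
  I13: { [F → S y ; .], [T → y ; .] }  — 2 reduces
  I14: { [S → S T ; .] }  — reduce
  I15: { [T → F ; .] }  — reduce
  I16: { [F → S F F .] }  — reduce
  I17: { [C → ; T . F], [F → . S F F], [F → . S y ;], [S → . S T ;], [S → .] }  — reduce
  I18: { [C → ; T F .] }  — reduce

I1 contains complete items [C → ; .], [S → .] — reduce-reduce conflict.
I13 contains complete items [F → S y ; .], [T → y ; .] — reduce-reduce conflict.

Answer: Yes — I1: [C → ; .] vs [S → .]; I13: [F → S y ; .] vs [T → y ; .]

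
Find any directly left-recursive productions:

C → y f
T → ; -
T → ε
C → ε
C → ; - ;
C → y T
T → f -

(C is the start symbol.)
No direct left recursion

Direct left recursion occurs when N → N α for some non-terminal N (the right-hand side begins with the left-hand side itself).

C → y f: starts with y
T → ; -: starts with ';'
T → ε: starts with ε
C → ε: starts with ε
C → ; - ;: starts with ';'
C → y T: starts with y
T → f -: starts with f

No direct left recursion found.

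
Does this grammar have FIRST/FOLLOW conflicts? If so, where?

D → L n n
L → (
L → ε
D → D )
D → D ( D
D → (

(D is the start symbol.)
No FIRST/FOLLOW conflicts.

A FIRST/FOLLOW conflict occurs when a non-terminal N has a nullable alternative N → β (β ⇒* ε) and another alternative N → α with FIRST(α) ∩ FOLLOW(N) ≠ ∅: on such a lookahead the parser cannot decide between expanding α and letting N vanish via β.

Nullable non-terminals: L.

L: nullable alternative(s) L → ε; FOLLOW(L) = { 'n' }
  L → (: FIRST \ {ε} = { '(' } — disjoint from FOLLOW(L)
  L → ε: FIRST \ {ε} = { } — this is the only nullable alternative, skip

D has no nullable alternative, so no FIRST/FOLLOW check is needed there.

No FIRST/FOLLOW conflicts found.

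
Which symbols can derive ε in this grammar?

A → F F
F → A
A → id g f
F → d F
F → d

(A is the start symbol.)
There are no ε-productions, so no non-terminal can derive ε.
No non-terminals are nullable.

Answer: None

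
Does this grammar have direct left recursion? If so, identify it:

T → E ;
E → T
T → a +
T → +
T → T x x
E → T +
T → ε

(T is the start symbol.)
Direct left recursion occurs when N → N α for some non-terminal N (the right-hand side begins with the left-hand side itself).

T → E ;: starts with E
E → T: starts with T
T → a +: starts with a
T → +: starts with '+'
T → T x x: LEFT RECURSIVE (starts with T)
E → T +: starts with T
T → ε: starts with ε

The grammar has direct left recursion on: T.

Answer: Yes, T is left-recursive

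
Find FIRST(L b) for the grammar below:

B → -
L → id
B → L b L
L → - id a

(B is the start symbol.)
{ '-', 'id' }

FIRST sets of the non-terminals involved (from the grammar, by fixed-point iteration):
  FIRST(L) = { '-', 'id' }

To compute FIRST(L b), process the symbols left to right:
Symbol L is a non-terminal. Add FIRST(L) \ {ε} = { '-', 'id' }
L is not nullable (ε ∉ FIRST(L)), so stop here.
FIRST(L b) = { '-', 'id' }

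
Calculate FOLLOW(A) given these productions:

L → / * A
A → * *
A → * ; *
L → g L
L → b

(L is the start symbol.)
To compute FOLLOW(A), find every occurrence of A on a right-hand side N → α A β: add FIRST(β) \ {ε}, and if β is empty or nullable also add FOLLOW(N). Iterate to a fixed point.

In L → / * A: A is at the end, add FOLLOW(L)

The FOLLOW sets referred to above (computed the same way, to a fixed point):
  FOLLOW(L) = { $ }

Taking the union: FOLLOW(A) = { $ }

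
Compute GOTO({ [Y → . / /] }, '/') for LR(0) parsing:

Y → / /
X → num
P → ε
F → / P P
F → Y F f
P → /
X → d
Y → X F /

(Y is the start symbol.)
GOTO(I, '/') = CLOSURE({ [A → αX.β] : [A → α.Xβ] ∈ I, X = '/' })

Items with dot before '/', with the dot advanced:
  [Y → . / /] → [Y → / . /]
Closure adds nothing (no advanced item has the dot before a non-terminal).

GOTO = { [Y → / . /] }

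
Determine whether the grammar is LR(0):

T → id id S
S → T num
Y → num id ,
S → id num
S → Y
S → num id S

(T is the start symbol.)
Yes, the grammar is LR(0)

A grammar is LR(0) if no state in the canonical LR(0) collection has:
  - both a shift item (dot before a terminal) and a complete item (shift-reduce conflict), or
  - two or more complete items (reduce-reduce conflict; the accept item [T' → T .] counts as a complete item here).

Augment with T' → T and build the canonical LR(0) collection (I0 = CLOSURE({[T' → . T]}), then GOTO on every symbol after a dot until no new states appear). It has 14 states:
  I0: { [T → . id id S], [T' → . T] }  — shift
  I1: { [T' → T .] }  — accept
  I2: { [T → id . id S] }  — shift
  I3: { [S → . T num], [S → . Y], [S → . id num], [S → . num id S], [T → . id id S], [T → id id . S], [Y → . num id ,] }  — shift
  I4: { [T → id id S .] }  — reduce
  I5: { [S → T . num] }  — shift
  I6: { [S → Y .] }  — reduce
  I7: { [S → id . num], [T → id . id S] }  — shift
  I8: { [S → num . id S], [Y → num . id ,] }  — shift
  I9: { [S → . T num], [S → . Y], [S → . id num], [S → . num id S], [S → num id . S], [T → . id id S], [Y → . num id ,], [Y → num id . ,] }  — shift
  I10: { [Y → num id , .] }  — reduce
  I11: { [S → num id S .] }  — reduce
  I12: { [S → id num .] }  — reduce
  I13: { [S → T num .] }  — reduce

Every state is either a pure shift/goto state or contains exactly one complete item and nothing to shift — no conflicts. The grammar is LR(0).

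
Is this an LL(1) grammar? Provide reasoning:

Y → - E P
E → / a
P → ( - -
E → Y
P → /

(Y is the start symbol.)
Yes, the grammar is LL(1).

Relevant sets:
  FIRST(Y) = { '-' }

For E:
  PREDICT(E → '/' a) = { '/' }
  PREDICT(E → Y) = { '-' }
For P:
  PREDICT(P → '(' '-' '-') = { '(' }
  PREDICT(P → '/') = { '/' }
Y has a single production, so nothing to check there.

All predict sets are disjoint. The grammar IS LL(1).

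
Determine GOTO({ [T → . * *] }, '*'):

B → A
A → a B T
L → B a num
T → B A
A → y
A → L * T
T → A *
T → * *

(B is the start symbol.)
{ [T → * . *] }

GOTO(I, '*') = CLOSURE({ [A → αX.β] : [A → α.Xβ] ∈ I, X = '*' })

Items with dot before '*', with the dot advanced:
  [T → . * *] → [T → * . *]
Closure adds nothing (no advanced item has the dot before a non-terminal).

GOTO = { [T → * . *] }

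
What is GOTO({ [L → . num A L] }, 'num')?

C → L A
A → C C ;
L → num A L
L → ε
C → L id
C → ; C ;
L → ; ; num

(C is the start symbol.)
GOTO(I, 'num') = CLOSURE({ [A → αX.β] : [A → α.Xβ] ∈ I, X = 'num' })

Items with dot before 'num', with the dot advanced:
  [L → . num A L] → [L → num . A L]
Closure of the advanced items:
  [L → num . A L] has the dot before A: add [A → . C C ;]
  [A → . C C ;] has the dot before C: add [C → . L A], [C → . L id], [C → . ; C ;]
  [C → . L A] has the dot before L: add [L → . num A L], [L → .], [L → . ; ; num]

GOTO = { [A → . C C ;], [C → . ; C ;], [C → . L A], [C → . L id], [L → . ; ; num], [L → . num A L], [L → .], [L → num . A L] }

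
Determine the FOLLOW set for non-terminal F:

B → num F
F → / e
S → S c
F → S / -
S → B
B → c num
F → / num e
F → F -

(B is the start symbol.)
In B → num F: F is at the end, add FOLLOW(B)
In F → F -: F is followed by '-', add FIRST('-') \ {ε} = { '-' }

The FOLLOW sets referred to above (computed the same way, to a fixed point):
  FOLLOW(B) = { $, '/', 'c' }

Taking the union: FOLLOW(F) = { $, '-', '/', 'c' }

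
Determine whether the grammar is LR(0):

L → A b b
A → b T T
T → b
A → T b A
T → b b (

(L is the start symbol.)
Augment with L' → L and build the canonical LR(0) collection (I0 = CLOSURE({[L' → . L]}), then GOTO on every symbol after a dot until no new states appear). It has 15 states:
  I0: { [A → . T b A], [A → . b T T], [L → . A b b], [L' → . L], [T → . b b (], [T → . b] }  — shift
  I1: { [L → A . b b] }  — shift
  I2: { [L' → L .] }  — accept
  I3: { [A → T . b A] }  — shift
  I4: { [A → b . T T], [T → . b b (], [T → . b], [T → b . b (], [T → b .] }  — shift, reduce
  I5: { [A → b T . T], [T → . b b (], [T → . b] }  — shift
  I6: { [T → b . b (], [T → b .], [T → b b . (] }  — shift, reduce
  I7: { [T → b b ( .] }  — reduce
  I8: { [T → b b . (] }  — shift
  I9: { [A → b T T .] }  — reduce
  I10: { [T → b . b (], [T → b .] }  — shift, reduce
  I11: { [A → . T b A], [A → . b T T], [A → T b . A], [T → . b b (], [T → . b] }  — shift
  I12: { [A → T b A .] }  — reduce
  I13: { [L → A b . b] }  — shift
  I14: { [L → A b b .] }  — reduce

Conflict in state I4:
  Shift-reduce conflict between [T → b .] and [T → . b]
So the grammar is NOT LR(0).

Answer: No. Shift-reduce conflict between [T → b .] and [T → . b]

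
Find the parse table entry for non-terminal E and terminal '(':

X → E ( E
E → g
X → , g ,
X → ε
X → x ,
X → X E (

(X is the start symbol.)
Empty (error entry)

To find M[E, '('], we find productions for E where '(' is in the predict set (PREDICT(N → α) = (FIRST(α) \ {ε}) ∪ (FOLLOW(N) if α ⇒* ε)).

E → g: PREDICT = { 'g' }

M[E, '('] is empty (no production applies)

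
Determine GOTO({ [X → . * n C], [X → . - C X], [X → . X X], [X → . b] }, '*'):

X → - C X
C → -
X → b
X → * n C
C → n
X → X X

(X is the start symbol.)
{ [X → * . n C] }

GOTO(I, '*') = CLOSURE({ [A → αX.β] : [A → α.Xβ] ∈ I, X = '*' })

Items with dot before '*', with the dot advanced:
  [X → . * n C] → [X → * . n C]
Closure adds nothing (no advanced item has the dot before a non-terminal).

GOTO = { [X → * . n C] }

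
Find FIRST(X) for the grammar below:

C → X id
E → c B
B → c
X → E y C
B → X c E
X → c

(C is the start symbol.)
FIRST sets of the other non-terminals involved (by the same procedure, iterated to a fixed point):
  FIRST(E) = { 'c' }

From X → E y C:
  - E is a non-terminal: add FIRST(E) \ {ε} = { 'c' }
    E is not nullable, so stop
From X → c:
  - c is a terminal: add 'c' and stop

Collecting: FIRST(X) = { 'c' }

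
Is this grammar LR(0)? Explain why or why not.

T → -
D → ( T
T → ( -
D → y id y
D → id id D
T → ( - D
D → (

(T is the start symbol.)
No. Shift-reduce conflict between [T → ( - .] and [D → . (]

A grammar is LR(0) if no state in the canonical LR(0) collection has:
  - both a shift item (dot before a terminal) and a complete item (shift-reduce conflict), or
  - two or more complete items (reduce-reduce conflict; the accept item [T' → T .] counts as a complete item here).

Augment with T' → T and build the canonical LR(0) collection (I0 = CLOSURE({[T' → . T]}), then GOTO on every symbol after a dot until no new states appear). It has 14 states:
  I0: { [T → . ( - D], [T → . ( -], [T → . -], [T' → . T] }  — shift
  I1: { [T → ( . - D], [T → ( . -] }  — shift
  I2: { [T → - .] }  — reduce
  I3: { [T' → T .] }  — accept
  I4: { [D → . ( T], [D → . (], [D → . id id D], [D → . y id y], [T → ( - . D], [T → ( - .] }  — shift, reduce
  I5: { [D → ( . T], [D → ( .], [T → . ( - D], [T → . ( -], [T → . -] }  — shift, reduce
  I6: { [T → ( - D .] }  — reduce
  I7: { [D → id . id D] }  — shift
  I8: { [D → y . id y] }  — shift
  I9: { [D → y id . y] }  — shift
  I10: { [D → y id y .] }  — reduce
  I11: { [D → . ( T], [D → . (], [D → . id id D], [D → . y id y], [D → id id . D] }  — shift
  I12: { [D → id id D .] }  — reduce
  I13: { [D → ( T .] }  — reduce

Conflict in state I4:
  Shift-reduce conflict between [T → ( - .] and [D → . (]
So the grammar is NOT LR(0).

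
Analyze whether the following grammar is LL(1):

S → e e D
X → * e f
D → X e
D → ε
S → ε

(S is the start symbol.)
Yes, the grammar is LL(1).

A grammar is LL(1) if for each non-terminal N with multiple productions, the predict sets of those productions are pairwise disjoint, where PREDICT(N → α) = (FIRST(α) \ {ε}) ∪ (FOLLOW(N) if α ⇒* ε).

Relevant sets:
  FIRST(X) = { '*' }
  FOLLOW(S) = { $ }
  FOLLOW(D) = { $ }

For S:
  PREDICT(S → e e D) = { 'e' }
  PREDICT(S → ε) = { $ }
For D:
  PREDICT(D → X e) = { '*' }
  PREDICT(D → ε) = { $ }
X has a single production, so nothing to check there.

All predict sets are disjoint. The grammar IS LL(1).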